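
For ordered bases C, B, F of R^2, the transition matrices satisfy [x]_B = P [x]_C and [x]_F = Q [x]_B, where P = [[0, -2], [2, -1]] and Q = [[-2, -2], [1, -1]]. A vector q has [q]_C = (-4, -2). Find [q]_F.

First [q]_B = P [q]_C = (4, -6).
Then [q]_F = Q [q]_B = (4, 10).

(4, 10)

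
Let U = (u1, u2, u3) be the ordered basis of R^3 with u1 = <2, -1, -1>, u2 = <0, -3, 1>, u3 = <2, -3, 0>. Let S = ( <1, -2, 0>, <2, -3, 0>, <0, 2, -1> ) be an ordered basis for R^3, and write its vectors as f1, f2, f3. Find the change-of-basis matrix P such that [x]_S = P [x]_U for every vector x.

Take x = uj: its U-coordinates are the j-th standard unit vector, so P e_j — column j of P — equals [uj]_S.
u1 = 0·f1 + f2 + f3, giving column 1 = <0, 1, 1>; repeating for each j gives P = [[0, 2, 0], [1, -1, 1], [1, -1, 0]].

[[0, 2, 0], [1, -1, 1], [1, -1, 0]]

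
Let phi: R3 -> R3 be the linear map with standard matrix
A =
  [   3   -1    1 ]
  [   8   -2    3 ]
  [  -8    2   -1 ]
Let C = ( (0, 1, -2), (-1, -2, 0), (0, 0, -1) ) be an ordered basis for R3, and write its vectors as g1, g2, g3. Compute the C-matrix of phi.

Let P have columns g1, ..., g3. Then [phi]_C = P^(-1) A P.
Here det P = -1, so P^(-1) is integer; computing A P first and then P^(-1)(A P) gives [[-2, -2, -1], [3, 1, 1], [0, 0, 1]].

[[-2, -2, -1], [3, 1, 1], [0, 0, 1]]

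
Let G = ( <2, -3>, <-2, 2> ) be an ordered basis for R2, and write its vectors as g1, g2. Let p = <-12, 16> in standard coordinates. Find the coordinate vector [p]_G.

<-4, 2>

[p]_G is the unique c with M c = p, where M has columns g1, g2.
System: 2c_1 - 2c_2 = -12, -3c_1 + 2c_2 = 16; solving gives c_1 = -4, c_2 = 2.
Check: -4g1 + 2g2 = <-12, 16>.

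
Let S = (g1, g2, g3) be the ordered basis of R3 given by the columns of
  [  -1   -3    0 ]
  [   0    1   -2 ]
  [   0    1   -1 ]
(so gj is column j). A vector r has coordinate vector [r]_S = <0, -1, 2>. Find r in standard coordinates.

<3, -5, -3>

r = M [r]_S, where M has columns g1, ..., g3.
Carrying out the matrix-vector product, r = <3, -5, -3>.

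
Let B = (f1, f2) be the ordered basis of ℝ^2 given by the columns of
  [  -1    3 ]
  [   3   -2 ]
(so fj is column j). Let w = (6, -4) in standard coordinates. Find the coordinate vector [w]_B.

[w]_B is the unique c with M c = w, where M has columns f1, f2.
System: -c_1 + 3c_2 = 6, 3c_1 - 2c_2 = -4; solving gives c_1 = 0, c_2 = 2.
Check: 0·f1 + 2f2 = (6, -4).

(0, 2)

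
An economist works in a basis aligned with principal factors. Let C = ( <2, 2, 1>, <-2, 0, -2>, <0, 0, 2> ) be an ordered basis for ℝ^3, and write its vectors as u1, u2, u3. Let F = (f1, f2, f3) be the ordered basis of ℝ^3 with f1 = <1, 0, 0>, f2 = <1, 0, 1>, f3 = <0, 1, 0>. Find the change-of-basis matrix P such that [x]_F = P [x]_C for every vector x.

Column j of P is [uj]_F, since P maps C-coordinates to F-coordinates.
Expressing u1 in F: u1 = f1 + f2 + 2f3, so column 1 of P is <1, 1, 2>.
Doing the same for each uj gives P = [[1, 0, -2], [1, -2, 2], [2, 0, 0]].

[[1, 0, -2], [1, -2, 2], [2, 0, 0]]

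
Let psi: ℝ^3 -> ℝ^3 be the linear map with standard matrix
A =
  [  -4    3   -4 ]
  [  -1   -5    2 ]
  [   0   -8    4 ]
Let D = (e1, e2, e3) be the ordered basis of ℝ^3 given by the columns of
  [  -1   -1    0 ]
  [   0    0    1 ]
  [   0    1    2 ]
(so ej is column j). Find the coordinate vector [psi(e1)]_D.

(-2, -2, 1)

Compute psi(e1) = A e1 = (4, 1, 0) in standard coordinates.
Then write this in D-coordinates: solve for y in y_1 e1 + ... + y_3 e3 = (4, 1, 0).
This gives y = (-2, -2, 1), which is column 1 of [psi]_D.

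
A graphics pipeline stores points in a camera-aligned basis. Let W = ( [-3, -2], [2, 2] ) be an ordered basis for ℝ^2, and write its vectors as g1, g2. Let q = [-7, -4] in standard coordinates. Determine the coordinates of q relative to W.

[q]_W is the unique c with M c = q, where M has columns g1, g2.
System: -3c_1 + 2c_2 = -7, -2c_1 + 2c_2 = -4; solving gives c_1 = 3, c_2 = 1.
Check: 3g1 + g2 = [-7, -4].

[3, 1]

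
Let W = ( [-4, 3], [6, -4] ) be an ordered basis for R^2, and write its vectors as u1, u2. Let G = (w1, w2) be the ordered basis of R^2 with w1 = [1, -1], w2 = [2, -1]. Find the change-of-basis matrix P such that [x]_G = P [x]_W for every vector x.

Let M have columns uj and N have columns wj. Then for every x, N [x]_G = x = M [x]_W, so P = N^(-1) M.
Since det N = 1, N^(-1) has integer entries; multiplying gives P = [[-2, 2], [-1, 2]].

[[-2, 2], [-1, 2]]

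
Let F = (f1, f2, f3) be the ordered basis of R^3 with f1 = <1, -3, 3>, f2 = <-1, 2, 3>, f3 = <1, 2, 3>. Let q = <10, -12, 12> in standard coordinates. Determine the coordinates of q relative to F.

We seek scalars with c_1 f1 + ... + c_3 f3 = q; equivalently solve M c = q where the columns of M are f1, ..., f3.
Gaussian elimination on [M | q] yields c = (4, -3, 3).
Check: 4f1 - 3f2 + 3f3 = <10, -12, 12>.

<4, -3, 3>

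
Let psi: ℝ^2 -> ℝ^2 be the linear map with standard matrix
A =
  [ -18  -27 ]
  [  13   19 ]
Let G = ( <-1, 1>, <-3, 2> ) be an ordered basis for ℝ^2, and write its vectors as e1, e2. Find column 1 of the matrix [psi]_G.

<0, 3>

Compute psi(e1) = A e1 = <-9, 6> in standard coordinates.
Then write this in G-coordinates: solve for y in y_1 e1 + y_2 e2 = <-9, 6>.
This gives y = <0, 3>, which is column 1 of [psi]_G.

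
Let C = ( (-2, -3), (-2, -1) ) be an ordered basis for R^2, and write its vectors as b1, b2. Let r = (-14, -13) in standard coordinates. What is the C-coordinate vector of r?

Write r = c_1 b1 + c_2 b2 and solve for the c_i.
System: -2c_1 - 2c_2 = -14, -3c_1 - c_2 = -13; solving gives c_1 = 3, c_2 = 4.
Check: 3b1 + 4b2 = (-14, -13).

(3, 4)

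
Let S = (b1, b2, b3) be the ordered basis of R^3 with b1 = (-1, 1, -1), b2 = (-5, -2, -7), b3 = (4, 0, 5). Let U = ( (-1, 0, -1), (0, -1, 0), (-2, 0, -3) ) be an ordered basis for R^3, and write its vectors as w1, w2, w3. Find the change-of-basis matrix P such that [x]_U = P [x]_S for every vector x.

Let M have columns bj and N have columns wj. Then for every x, N [x]_U = x = M [x]_S, so P = N^(-1) M.
Since det N = -1, N^(-1) has integer entries; multiplying gives P = [[1, 1, -2], [-1, 2, 0], [0, 2, -1]].

[[1, 1, -2], [-1, 2, 0], [0, 2, -1]]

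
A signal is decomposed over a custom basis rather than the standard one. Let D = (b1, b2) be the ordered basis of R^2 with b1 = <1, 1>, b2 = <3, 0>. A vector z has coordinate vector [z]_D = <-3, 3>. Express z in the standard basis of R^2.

By definition z = -3b1 + 3b2.
Summing componentwise gives <6, -3>.

<6, -3>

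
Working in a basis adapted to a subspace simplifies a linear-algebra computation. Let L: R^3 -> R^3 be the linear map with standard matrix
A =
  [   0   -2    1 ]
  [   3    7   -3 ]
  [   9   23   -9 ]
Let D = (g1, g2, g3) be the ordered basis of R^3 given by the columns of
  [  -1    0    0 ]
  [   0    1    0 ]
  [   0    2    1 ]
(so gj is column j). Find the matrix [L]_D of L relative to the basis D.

[[0, 0, -1], [-3, 1, -3], [-3, 3, -3]]

Let P have columns g1, ..., g3. Then [L]_D = P^(-1) A P.
Here det P = -1, so P^(-1) is integer; computing A P first and then P^(-1)(A P) gives [[0, 0, -1], [-3, 1, -3], [-3, 3, -3]].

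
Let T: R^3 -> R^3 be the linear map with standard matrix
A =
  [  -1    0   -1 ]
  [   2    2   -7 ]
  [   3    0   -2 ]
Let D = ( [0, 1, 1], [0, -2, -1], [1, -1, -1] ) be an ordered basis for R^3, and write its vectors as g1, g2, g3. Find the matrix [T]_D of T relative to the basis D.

Let P have columns g1, ..., g3. Then [T]_D = P^(-1) A P.
Here det P = 1, so P^(-1) is integer; computing A P first and then P^(-1)(A P) gives [[0, 2, 3], [3, -1, -2], [-1, 1, 0]].

[[0, 2, 3], [3, -1, -2], [-1, 1, 0]]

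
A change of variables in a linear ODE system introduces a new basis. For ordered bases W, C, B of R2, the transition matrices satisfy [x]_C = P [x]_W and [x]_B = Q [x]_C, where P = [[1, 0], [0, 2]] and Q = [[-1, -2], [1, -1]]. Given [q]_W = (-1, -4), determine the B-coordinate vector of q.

(17, 7)

Apply P to get C-coordinates (-1, -8), then Q to get B-coordinates.
The result is [q]_B = (17, 7).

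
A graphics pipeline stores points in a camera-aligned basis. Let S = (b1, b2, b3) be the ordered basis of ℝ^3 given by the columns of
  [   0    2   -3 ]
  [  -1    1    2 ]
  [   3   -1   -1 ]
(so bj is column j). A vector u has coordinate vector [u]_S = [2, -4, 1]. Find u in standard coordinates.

u = M [u]_S, where M has columns b1, ..., b3.
Carrying out the matrix-vector product, u = [-11, -4, 9].

[-11, -4, 9]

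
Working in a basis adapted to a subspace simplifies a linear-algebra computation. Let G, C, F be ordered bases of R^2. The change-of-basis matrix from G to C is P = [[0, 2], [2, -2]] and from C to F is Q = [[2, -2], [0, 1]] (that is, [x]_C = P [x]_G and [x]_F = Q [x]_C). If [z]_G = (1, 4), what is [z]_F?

First [z]_C = P [z]_G = (8, -6).
Then [z]_F = Q [z]_C = (28, -6).

(28, -6)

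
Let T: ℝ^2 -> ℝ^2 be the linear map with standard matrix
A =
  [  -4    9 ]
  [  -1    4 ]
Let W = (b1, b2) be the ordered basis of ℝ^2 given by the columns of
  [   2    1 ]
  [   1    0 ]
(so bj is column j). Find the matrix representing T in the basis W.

With P the matrix whose columns are b1, b2, [T]_W = P^(-1) A P.
Column by column: T(b1) = A b1 = [1, 2]; its W-coordinates [2, -3] give column 1.
Continuing for each basis vector yields [T]_W = [[2, -1], [-3, -2]].

[[2, -1], [-3, -2]]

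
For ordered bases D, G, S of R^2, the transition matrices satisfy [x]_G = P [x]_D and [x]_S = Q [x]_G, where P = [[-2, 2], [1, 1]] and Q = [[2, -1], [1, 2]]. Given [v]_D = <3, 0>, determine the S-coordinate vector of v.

<-15, 0>

Composing the changes, [v]_S = Q P [v]_D.
Q P = [[-5, 3], [0, 4]]; applying this to <3, 0> gives <-15, 0>.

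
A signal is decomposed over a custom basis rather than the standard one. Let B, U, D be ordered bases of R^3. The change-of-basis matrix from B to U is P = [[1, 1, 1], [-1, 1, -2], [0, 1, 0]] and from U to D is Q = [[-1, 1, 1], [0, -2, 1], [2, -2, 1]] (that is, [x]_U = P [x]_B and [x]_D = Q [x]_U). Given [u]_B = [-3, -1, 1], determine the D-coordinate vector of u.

[2, -1, -7]

First [u]_U = P [u]_B = [-3, 0, -1].
Then [u]_D = Q [u]_U = [2, -1, -7].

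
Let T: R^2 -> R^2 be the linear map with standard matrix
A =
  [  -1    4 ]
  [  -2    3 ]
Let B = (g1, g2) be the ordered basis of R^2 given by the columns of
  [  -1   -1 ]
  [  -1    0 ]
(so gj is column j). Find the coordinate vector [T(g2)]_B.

Compute T(g2) = A g2 = [1, 2] in standard coordinates.
Then write this in B-coordinates: solve for y in y_1 g1 + y_2 g2 = [1, 2].
This gives y = [-2, 1], which is column 2 of [T]_B.

[-2, 1]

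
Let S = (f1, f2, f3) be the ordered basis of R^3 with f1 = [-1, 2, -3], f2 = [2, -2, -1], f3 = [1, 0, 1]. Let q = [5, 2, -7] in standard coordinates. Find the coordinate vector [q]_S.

[3, 2, 4]

[q]_S is the unique c with M c = q, where M has columns f1, ..., f3.
Gaussian elimination on [M | q] yields c = (3, 2, 4).
Check: 3f1 + 2f2 + 4f3 = [5, 2, -7].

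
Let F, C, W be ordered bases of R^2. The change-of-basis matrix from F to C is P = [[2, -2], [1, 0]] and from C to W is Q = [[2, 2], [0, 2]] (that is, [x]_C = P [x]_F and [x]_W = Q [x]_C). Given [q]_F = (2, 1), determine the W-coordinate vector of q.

(8, 4)

Composing the changes, [q]_W = Q P [q]_F.
Q P = [[6, -4], [2, 0]]; applying this to (2, 1) gives (8, 4).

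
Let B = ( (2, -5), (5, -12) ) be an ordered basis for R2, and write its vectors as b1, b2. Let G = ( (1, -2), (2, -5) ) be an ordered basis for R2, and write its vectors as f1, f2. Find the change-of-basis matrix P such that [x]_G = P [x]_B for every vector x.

[[0, 1], [1, 2]]

Column j of P is [bj]_G, since P maps B-coordinates to G-coordinates.
Expressing b1 in G: b1 = 0·f1 + f2, so column 1 of P is (0, 1).
Doing the same for each bj gives P = [[0, 1], [1, 2]].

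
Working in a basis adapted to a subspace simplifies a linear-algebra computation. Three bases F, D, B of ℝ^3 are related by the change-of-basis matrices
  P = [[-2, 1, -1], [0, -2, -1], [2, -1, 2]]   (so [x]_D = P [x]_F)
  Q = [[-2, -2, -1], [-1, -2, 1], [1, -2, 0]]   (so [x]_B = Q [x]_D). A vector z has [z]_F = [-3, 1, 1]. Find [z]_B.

[-1, -5, 12]

Composing the changes, [z]_B = Q P [z]_F.
Q P = [[2, 3, 2], [4, 2, 5], [-2, 5, 1]]; applying this to [-3, 1, 1] gives [-1, -5, 12].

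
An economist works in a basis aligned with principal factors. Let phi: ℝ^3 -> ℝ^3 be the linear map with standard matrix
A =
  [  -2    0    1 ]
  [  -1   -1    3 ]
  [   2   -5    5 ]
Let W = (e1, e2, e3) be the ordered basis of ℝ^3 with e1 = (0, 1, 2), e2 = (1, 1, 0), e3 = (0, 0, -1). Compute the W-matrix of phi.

With P the matrix whose columns are e1, ..., e3, [phi]_W = P^(-1) A P.
Column by column: phi(e1) = A e1 = (2, 5, 5); its W-coordinates (3, 2, 1) give column 1.
Continuing for each basis vector yields [phi]_W = [[3, 0, -2], [2, -2, -1], [1, 3, 1]].

[[3, 0, -2], [2, -2, -1], [1, 3, 1]]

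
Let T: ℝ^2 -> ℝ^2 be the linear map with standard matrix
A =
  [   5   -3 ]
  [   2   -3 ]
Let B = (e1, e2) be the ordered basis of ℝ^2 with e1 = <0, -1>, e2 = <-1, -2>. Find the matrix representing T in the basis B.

With P the matrix whose columns are e1, e2, [T]_B = P^(-1) A P.
Column by column: T(e1) = A e1 = <3, 3>; its B-coordinates <3, -3> give column 1.
Continuing for each basis vector yields [T]_B = [[3, -2], [-3, -1]].

[[3, -2], [-3, -1]]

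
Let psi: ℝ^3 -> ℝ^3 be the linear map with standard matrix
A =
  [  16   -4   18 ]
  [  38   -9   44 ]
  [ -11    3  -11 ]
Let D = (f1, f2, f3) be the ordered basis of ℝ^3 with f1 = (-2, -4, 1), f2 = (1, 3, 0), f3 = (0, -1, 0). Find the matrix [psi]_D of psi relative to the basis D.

[[-1, -2, -3], [0, 0, -2], [0, -3, -3]]

With P the matrix whose columns are f1, ..., f3, [psi]_D = P^(-1) A P.
Column by column: psi(f1) = A f1 = (2, 4, -1); its D-coordinates (-1, 0, 0) give column 1.
Continuing for each basis vector yields [psi]_D = [[-1, -2, -3], [0, 0, -2], [0, -3, -3]].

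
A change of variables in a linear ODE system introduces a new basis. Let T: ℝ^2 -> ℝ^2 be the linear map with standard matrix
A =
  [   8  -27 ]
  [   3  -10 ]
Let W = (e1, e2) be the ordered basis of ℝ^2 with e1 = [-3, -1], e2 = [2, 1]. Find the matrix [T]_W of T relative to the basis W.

[[-1, 3], [0, -1]]

Let P have columns e1, e2. Then [T]_W = P^(-1) A P.
Here det P = -1, so P^(-1) is integer; computing A P first and then P^(-1)(A P) gives [[-1, 3], [0, -1]].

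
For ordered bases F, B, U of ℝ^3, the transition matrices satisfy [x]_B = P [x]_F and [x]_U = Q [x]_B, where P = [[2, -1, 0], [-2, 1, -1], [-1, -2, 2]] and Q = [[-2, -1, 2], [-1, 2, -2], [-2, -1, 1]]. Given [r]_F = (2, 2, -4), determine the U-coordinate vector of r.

Apply P to get B-coordinates (2, 2, -14), then Q to get U-coordinates.
The result is [r]_U = (-34, 30, -20).

(-34, 30, -20)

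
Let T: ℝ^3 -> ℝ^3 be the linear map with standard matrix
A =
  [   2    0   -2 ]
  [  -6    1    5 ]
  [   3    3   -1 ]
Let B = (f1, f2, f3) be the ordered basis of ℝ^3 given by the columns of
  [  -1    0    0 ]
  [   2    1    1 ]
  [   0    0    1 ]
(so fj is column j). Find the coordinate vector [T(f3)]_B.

Column 3 of [T]_B is the B-coordinate vector of T(f3).
In standard coordinates T(f3) = A f3 = <-2, 6, 2>.
Converting to B: <-2, 6, 2> = 2f1 + 0·f2 + 2f3, so the coordinate vector is <2, 0, 2>.

<2, 0, 2>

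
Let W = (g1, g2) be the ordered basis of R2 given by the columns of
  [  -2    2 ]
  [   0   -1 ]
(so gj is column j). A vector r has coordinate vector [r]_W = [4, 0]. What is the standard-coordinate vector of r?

r = M [r]_W, where M has columns g1, g2.
Carrying out the matrix-vector product, r = [-8, 0].

[-8, 0]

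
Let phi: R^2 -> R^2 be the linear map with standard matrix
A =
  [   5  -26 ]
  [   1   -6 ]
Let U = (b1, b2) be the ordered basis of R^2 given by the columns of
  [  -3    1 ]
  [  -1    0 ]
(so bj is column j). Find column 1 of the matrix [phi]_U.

[-3, 2]

Compute phi(b1) = A b1 = [11, 3] in standard coordinates.
Then write this in U-coordinates: solve for y in y_1 b1 + y_2 b2 = [11, 3].
This gives y = [-3, 2], which is column 1 of [phi]_U.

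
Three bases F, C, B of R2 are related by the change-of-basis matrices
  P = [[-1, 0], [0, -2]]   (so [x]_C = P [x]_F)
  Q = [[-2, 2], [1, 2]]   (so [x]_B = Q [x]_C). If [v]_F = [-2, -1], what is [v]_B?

First [v]_C = P [v]_F = [2, 2].
Then [v]_B = Q [v]_C = [0, 6].

[0, 6]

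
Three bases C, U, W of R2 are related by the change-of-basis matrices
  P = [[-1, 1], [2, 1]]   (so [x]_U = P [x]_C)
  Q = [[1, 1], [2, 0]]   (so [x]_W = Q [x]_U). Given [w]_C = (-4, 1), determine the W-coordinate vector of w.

(-2, 10)

Composing the changes, [w]_W = Q P [w]_C.
Q P = [[1, 2], [-2, 2]]; applying this to (-4, 1) gives (-2, 10).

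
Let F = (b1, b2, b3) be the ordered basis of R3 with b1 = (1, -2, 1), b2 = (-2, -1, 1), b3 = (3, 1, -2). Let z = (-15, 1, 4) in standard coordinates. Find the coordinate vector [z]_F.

We seek scalars with c_1 b1 + ... + c_3 b3 = z; equivalently solve M c = z where the columns of M are b1, ..., b3.
Gaussian elimination on [M | z] yields c = (-3, 3, -2).
Check: -3b1 + 3b2 - 2b3 = (-15, 1, 4).

(-3, 3, -2)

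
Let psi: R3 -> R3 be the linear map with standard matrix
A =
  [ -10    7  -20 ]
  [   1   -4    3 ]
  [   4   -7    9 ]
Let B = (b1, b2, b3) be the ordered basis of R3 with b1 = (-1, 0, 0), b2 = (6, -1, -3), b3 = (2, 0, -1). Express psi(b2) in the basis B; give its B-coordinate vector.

(-1, -1, -1)

Column 2 of [psi]_B is the B-coordinate vector of psi(b2).
In standard coordinates psi(b2) = A b2 = (-7, 1, 4).
Converting to B: (-7, 1, 4) = -b1 - b2 - b3, so the coordinate vector is (-1, -1, -1).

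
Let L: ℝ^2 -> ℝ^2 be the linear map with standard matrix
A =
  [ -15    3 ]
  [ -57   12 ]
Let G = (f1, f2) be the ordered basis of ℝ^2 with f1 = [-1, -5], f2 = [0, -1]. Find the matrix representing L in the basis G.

With P the matrix whose columns are f1, f2, [L]_G = P^(-1) A P.
Column by column: L(f1) = A f1 = [0, -3]; its G-coordinates [0, 3] give column 1.
Continuing for each basis vector yields [L]_G = [[0, 3], [3, -3]].

[[0, 3], [3, -3]]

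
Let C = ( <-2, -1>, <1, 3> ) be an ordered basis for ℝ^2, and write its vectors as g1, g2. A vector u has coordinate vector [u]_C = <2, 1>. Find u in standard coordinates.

By definition u = 2g1 + g2.
Summing componentwise gives <-3, 1>.

<-3, 1>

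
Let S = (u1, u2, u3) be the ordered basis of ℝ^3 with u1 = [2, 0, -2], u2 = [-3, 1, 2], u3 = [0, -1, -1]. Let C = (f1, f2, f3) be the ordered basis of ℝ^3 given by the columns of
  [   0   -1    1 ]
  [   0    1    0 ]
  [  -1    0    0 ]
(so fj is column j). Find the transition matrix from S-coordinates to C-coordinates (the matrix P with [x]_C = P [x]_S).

Column j of P is [uj]_C, since P maps S-coordinates to C-coordinates.
Expressing u1 in C: u1 = 2f1 + 0·f2 + 2f3, so column 1 of P is [2, 0, 2].
Doing the same for each uj gives P = [[2, -2, 1], [0, 1, -1], [2, -2, -1]].

[[2, -2, 1], [0, 1, -1], [2, -2, -1]]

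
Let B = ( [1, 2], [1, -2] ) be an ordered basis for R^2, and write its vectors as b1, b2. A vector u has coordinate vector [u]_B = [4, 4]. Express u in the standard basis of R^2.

[8, 0]

u = M [u]_B, where M has columns b1, b2.
Carrying out the matrix-vector product, u = [8, 0].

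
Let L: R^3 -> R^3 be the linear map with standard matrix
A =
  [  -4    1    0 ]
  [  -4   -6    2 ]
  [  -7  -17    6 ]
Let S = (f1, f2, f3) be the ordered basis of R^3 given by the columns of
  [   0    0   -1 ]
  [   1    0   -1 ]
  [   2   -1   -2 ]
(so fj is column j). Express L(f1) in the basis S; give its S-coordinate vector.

Compute L(f1) = A f1 = [1, -2, -5] in standard coordinates.
Then write this in S-coordinates: solve for y in y_1 f1 + ... + y_3 f3 = [1, -2, -5].
This gives y = [-3, 1, -1], which is column 1 of [L]_S.

[-3, 1, -1]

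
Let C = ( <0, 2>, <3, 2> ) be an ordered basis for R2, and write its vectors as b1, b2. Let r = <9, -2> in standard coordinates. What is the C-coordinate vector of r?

We seek scalars with c_1 b1 + c_2 b2 = r; equivalently solve M c = r where the columns of M are b1, b2.
System: 0c_1 + 3c_2 = 9, 2c_1 + 2c_2 = -2; solving gives c_1 = -4, c_2 = 3.
Check: -4b1 + 3b2 = <9, -2>.

<-4, 3>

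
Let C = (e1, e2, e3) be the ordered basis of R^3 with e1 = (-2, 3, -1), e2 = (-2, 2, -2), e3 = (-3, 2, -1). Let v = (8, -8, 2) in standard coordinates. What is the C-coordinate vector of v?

Write v = c_1 e1 + ... + c_3 e3 and solve for the c_i.
Gaussian elimination on [M | v] yields c = (-2, 1, -2).
Check: -2e1 + e2 - 2e3 = (8, -8, 2).

(-2, 1, -2)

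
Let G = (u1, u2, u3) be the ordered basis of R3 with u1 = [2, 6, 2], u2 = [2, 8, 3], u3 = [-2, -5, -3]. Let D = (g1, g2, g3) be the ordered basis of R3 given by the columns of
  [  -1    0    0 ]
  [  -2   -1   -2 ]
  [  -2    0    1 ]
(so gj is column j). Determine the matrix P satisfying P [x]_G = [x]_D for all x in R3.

Column j of P is [uj]_D, since P maps G-coordinates to D-coordinates.
Expressing u1 in D: u1 = -2g1 + 2g2 - 2g3, so column 1 of P is [-2, 2, -2].
Doing the same for each uj gives P = [[-2, -2, 2], [2, -2, -1], [-2, -1, 1]].

[[-2, -2, 2], [2, -2, -1], [-2, -1, 1]]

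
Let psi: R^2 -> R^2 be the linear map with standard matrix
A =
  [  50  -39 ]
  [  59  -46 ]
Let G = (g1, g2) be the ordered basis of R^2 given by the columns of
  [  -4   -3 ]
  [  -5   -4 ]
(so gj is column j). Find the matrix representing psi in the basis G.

With P the matrix whose columns are g1, g2, [psi]_G = P^(-1) A P.
Column by column: psi(g1) = A g1 = <-5, -6>; its G-coordinates <2, -1> give column 1.
Continuing for each basis vector yields [psi]_G = [[2, -3], [-1, 2]].

[[2, -3], [-1, 2]]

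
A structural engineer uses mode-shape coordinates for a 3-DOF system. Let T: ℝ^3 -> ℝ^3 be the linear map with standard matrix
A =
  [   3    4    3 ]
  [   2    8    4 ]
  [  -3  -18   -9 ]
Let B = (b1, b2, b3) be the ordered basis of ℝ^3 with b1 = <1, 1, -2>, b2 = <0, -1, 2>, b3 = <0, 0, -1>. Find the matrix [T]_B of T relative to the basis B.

The j-th column of [T]_B is [T(bj)]_B.
T(b1) = A b1 = <1, 2, -3> = b1 - b2 - b3, so column 1 is <1, -1, -1>.
Repeating for b2, b3 and assembling the columns gives [[1, 2, -3], [-1, 2, 1], [-1, 0, -1]].

[[1, 2, -3], [-1, 2, 1], [-1, 0, -1]]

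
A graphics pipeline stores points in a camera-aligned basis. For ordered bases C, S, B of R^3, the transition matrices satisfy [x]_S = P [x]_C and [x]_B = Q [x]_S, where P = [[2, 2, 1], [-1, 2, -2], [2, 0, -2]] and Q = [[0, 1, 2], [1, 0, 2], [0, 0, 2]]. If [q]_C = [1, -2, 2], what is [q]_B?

Apply P to get S-coordinates [0, -9, -2], then Q to get B-coordinates.
The result is [q]_B = [-13, -4, -4].

[-13, -4, -4]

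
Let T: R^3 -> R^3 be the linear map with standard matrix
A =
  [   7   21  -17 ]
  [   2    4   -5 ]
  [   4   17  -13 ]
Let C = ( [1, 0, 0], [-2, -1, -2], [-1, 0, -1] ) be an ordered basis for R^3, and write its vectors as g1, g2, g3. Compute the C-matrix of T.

Let P have columns g1, ..., g3. Then [T]_C = P^(-1) A P.
Here det P = 1, so P^(-1) is integer; computing A P first and then P^(-1)(A P) gives [[3, -2, 1], [-2, -2, -3], [0, 3, -3]].

[[3, -2, 1], [-2, -2, -3], [0, 3, -3]]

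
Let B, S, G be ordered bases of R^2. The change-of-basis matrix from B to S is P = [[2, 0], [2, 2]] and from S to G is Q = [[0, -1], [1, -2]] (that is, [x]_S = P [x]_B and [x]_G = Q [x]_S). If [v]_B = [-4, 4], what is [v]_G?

Composing the changes, [v]_G = Q P [v]_B.
Q P = [[-2, -2], [-2, -4]]; applying this to [-4, 4] gives [0, -8].

[0, -8]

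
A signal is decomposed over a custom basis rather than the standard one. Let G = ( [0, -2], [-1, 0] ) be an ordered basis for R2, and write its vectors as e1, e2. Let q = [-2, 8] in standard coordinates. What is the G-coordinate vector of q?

[-4, 2]

We seek scalars with c_1 e1 + c_2 e2 = q; equivalently solve M c = q where the columns of M are e1, e2.
System: 0c_1 - c_2 = -2, -2c_1 + 0c_2 = 8; solving gives c_1 = -4, c_2 = 2.
Check: -4e1 + 2e2 = [-2, 8].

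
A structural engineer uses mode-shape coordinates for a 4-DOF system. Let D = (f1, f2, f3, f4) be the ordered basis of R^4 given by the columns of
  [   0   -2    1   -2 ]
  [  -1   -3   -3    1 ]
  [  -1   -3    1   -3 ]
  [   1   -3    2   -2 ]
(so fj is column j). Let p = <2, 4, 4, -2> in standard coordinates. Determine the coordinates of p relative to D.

We seek scalars with c_1 f1 + ... + c_4 f4 = p; equivalently solve M c = p where the columns of M are f1, ..., f4.
Row-reducing the augmented matrix [M | p] gives c = (1, 1, -4, -4).
Check: f1 + f2 - 4f3 - 4f4 = <2, 4, 4, -2>.

<1, 1, -4, -4>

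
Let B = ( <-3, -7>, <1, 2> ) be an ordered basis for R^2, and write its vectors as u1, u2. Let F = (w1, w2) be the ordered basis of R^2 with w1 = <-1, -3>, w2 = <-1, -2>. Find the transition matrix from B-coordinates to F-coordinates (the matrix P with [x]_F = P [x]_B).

[[1, 0], [2, -1]]

Take x = uj: its B-coordinates are the j-th standard unit vector, so P e_j — column j of P — equals [uj]_F.
u1 = w1 + 2w2, giving column 1 = <1, 2>; repeating for each j gives P = [[1, 0], [2, -1]].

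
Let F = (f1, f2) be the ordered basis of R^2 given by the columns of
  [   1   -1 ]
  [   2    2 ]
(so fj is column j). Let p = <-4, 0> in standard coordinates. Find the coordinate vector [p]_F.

<-2, 2>

Write p = c_1 f1 + c_2 f2 and solve for the c_i.
System: c_1 - c_2 = -4, 2c_1 + 2c_2 = 0; solving gives c_1 = -2, c_2 = 2.
Check: -2f1 + 2f2 = <-4, 0>.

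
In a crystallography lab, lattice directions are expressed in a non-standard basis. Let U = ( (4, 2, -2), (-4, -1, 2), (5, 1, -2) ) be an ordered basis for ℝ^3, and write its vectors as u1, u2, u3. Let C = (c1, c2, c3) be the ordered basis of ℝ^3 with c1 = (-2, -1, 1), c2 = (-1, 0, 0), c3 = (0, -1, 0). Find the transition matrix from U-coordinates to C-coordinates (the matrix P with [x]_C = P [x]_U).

Column j of P is [uj]_C, since P maps U-coordinates to C-coordinates.
Expressing u1 in C: u1 = -2c1 + 0·c2 + 0·c3, so column 1 of P is (-2, 0, 0).
Doing the same for each uj gives P = [[-2, 2, -2], [0, 0, -1], [0, -1, 1]].

[[-2, 2, -2], [0, 0, -1], [0, -1, 1]]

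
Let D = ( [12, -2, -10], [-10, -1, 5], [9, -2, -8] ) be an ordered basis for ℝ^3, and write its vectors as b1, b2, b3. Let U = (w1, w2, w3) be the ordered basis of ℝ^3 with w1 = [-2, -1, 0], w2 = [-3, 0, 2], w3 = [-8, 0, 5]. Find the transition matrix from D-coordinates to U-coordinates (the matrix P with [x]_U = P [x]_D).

Column j of P is [bj]_U, since P maps D-coordinates to U-coordinates.
Expressing b1 in U: b1 = 2w1 + 0·w2 - 2w3, so column 1 of P is [2, 0, -2].
Doing the same for each bj gives P = [[2, 1, 2], [0, 0, 1], [-2, 1, -2]].

[[2, 1, 2], [0, 0, 1], [-2, 1, -2]]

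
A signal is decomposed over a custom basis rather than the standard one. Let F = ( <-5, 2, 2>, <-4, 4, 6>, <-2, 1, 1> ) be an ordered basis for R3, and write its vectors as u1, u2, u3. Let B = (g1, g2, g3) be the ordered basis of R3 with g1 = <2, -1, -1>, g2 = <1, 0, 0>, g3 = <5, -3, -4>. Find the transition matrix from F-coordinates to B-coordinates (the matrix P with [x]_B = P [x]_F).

Column j of P is [uj]_B, since P maps F-coordinates to B-coordinates.
Expressing u1 in B: u1 = -2g1 - g2 + 0·g3, so column 1 of P is <-2, -1, 0>.
Doing the same for each uj gives P = [[-2, 2, -1], [-1, 2, 0], [0, -2, 0]].

[[-2, 2, -1], [-1, 2, 0], [0, -2, 0]]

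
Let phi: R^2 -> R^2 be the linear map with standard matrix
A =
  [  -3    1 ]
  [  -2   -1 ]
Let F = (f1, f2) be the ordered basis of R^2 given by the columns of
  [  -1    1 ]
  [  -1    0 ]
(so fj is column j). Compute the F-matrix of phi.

The j-th column of [phi]_F is [phi(fj)]_F.
phi(f1) = A f1 = <2, 3> = -3f1 - f2, so column 1 is <-3, -1>.
Repeating for f2 and assembling the columns gives [[-3, 2], [-1, -1]].

[[-3, 2], [-1, -1]]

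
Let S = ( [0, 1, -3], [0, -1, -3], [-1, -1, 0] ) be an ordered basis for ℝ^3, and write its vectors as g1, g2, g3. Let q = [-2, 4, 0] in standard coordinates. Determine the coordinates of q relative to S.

[3, -3, 2]

[q]_S is the unique c with M c = q, where M has columns g1, ..., g3.
Gaussian elimination on [M | q] yields c = (3, -3, 2).
Check: 3g1 - 3g2 + 2g3 = [-2, 4, 0].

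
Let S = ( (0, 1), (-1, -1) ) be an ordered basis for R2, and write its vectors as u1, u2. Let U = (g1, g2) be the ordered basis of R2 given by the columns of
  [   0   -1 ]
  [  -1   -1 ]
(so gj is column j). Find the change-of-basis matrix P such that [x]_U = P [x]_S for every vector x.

[[-1, 0], [0, 1]]

Let M have columns uj and N have columns gj. Then for every x, N [x]_U = x = M [x]_S, so P = N^(-1) M.
Since det N = -1, N^(-1) has integer entries; multiplying gives P = [[-1, 0], [0, 1]].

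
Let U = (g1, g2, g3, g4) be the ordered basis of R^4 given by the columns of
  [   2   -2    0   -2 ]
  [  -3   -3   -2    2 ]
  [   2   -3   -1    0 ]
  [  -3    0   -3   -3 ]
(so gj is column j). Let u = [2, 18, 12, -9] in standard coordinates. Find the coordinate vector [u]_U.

[0, -4, 0, 3]

Write u = c_1 g1 + ... + c_4 g4 and solve for the c_i.
Gaussian elimination on [M | u] yields c = (0, -4, 0, 3).
Check: 0·g1 - 4g2 + 0·g3 + 3g4 = [2, 18, 12, -9].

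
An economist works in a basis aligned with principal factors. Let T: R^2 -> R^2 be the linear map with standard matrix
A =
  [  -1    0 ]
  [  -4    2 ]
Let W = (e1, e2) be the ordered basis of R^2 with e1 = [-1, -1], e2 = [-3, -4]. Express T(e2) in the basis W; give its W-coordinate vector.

Compute T(e2) = A e2 = [3, 4] in standard coordinates.
Then write this in W-coordinates: solve for y in y_1 e1 + y_2 e2 = [3, 4].
This gives y = [0, -1], which is column 2 of [T]_W.

[0, -1]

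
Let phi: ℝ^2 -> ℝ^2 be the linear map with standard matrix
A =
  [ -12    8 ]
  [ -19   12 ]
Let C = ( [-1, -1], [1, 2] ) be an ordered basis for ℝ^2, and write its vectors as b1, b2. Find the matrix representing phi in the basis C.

[[-1, -3], [3, 1]]

Let P have columns b1, b2. Then [phi]_C = P^(-1) A P.
Here det P = -1, so P^(-1) is integer; computing A P first and then P^(-1)(A P) gives [[-1, -3], [3, 1]].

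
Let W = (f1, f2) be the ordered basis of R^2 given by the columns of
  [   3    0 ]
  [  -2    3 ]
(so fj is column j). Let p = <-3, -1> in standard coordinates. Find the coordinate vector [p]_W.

We seek scalars with c_1 f1 + c_2 f2 = p; equivalently solve M c = p where the columns of M are f1, f2.
System: 3c_1 + 0c_2 = -3, -2c_1 + 3c_2 = -1; solving gives c_1 = -1, c_2 = -1.
Check: -f1 - f2 = <-3, -1>.

<-1, -1>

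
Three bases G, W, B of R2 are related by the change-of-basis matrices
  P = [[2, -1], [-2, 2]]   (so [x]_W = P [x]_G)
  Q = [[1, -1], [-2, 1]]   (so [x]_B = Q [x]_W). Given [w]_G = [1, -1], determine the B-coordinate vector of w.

[7, -10]

Apply P to get W-coordinates [3, -4], then Q to get B-coordinates.
The result is [w]_B = [7, -10].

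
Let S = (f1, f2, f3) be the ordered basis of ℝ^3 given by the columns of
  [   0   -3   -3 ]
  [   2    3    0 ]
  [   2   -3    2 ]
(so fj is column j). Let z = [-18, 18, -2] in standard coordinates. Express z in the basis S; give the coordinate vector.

[3, 4, 2]

We seek scalars with c_1 f1 + ... + c_3 f3 = z; equivalently solve M c = z where the columns of M are f1, ..., f3.
Solving this 3x3 system gives c = (3, 4, 2).
Check: 3f1 + 4f2 + 2f3 = [-18, 18, -2].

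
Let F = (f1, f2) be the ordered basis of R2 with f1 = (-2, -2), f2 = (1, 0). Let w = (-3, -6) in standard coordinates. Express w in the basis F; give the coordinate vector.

(3, 3)

We seek scalars with c_1 f1 + c_2 f2 = w; equivalently solve M c = w where the columns of M are f1, f2.
System: -2c_1 + c_2 = -3, -2c_1 + 0c_2 = -6; solving gives c_1 = 3, c_2 = 3.
Check: 3f1 + 3f2 = (-3, -6).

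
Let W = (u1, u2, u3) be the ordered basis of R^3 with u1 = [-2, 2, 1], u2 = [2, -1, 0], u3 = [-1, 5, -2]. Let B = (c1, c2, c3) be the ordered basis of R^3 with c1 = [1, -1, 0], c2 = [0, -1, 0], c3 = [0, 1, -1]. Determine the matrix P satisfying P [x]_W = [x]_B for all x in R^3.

Take x = uj: its W-coordinates are the j-th standard unit vector, so P e_j — column j of P — equals [uj]_B.
u1 = -2c1 - c2 - c3, giving column 1 = [-2, -1, -1]; repeating for each j gives P = [[-2, 2, -1], [-1, -1, -2], [-1, 0, 2]].

[[-2, 2, -1], [-1, -1, -2], [-1, 0, 2]]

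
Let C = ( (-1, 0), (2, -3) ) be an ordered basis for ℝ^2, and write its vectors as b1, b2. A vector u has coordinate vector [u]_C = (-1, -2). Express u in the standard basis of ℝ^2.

(-3, 6)

By definition u = -b1 - 2b2.
Summing componentwise gives (-3, 6).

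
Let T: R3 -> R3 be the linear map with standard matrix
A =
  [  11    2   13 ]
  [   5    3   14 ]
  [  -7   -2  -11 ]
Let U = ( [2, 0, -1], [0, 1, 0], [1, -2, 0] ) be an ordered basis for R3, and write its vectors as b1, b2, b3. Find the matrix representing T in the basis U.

Let P have columns b1, ..., b3. Then [T]_U = P^(-1) A P.
Here det P = 1, so P^(-1) is integer; computing A P first and then P^(-1)(A P) gives [[3, 2, 3], [2, -1, 1], [3, -2, 1]].

[[3, 2, 3], [2, -1, 1], [3, -2, 1]]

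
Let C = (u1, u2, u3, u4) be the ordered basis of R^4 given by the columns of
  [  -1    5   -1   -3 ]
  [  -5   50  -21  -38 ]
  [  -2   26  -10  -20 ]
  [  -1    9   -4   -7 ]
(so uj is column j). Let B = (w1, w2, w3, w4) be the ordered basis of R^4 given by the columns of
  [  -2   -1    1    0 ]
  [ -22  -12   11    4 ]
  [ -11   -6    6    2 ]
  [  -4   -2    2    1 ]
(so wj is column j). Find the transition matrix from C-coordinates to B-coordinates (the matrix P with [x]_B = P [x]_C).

Let M have columns uj and N have columns wj. Then for every x, N [x]_B = x = M [x]_C, so P = N^(-1) M.
Since det N = 1, N^(-1) has integer entries; multiplying gives P = [[2, -2, 0, 0], [-2, 1, 2, 1], [1, 2, 1, -2], [1, -1, -2, -1]].

[[2, -2, 0, 0], [-2, 1, 2, 1], [1, 2, 1, -2], [1, -1, -2, -1]]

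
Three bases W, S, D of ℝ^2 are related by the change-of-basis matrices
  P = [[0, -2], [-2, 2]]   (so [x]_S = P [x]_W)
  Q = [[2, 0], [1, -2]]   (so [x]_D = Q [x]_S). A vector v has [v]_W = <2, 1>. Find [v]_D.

<-4, 2>

Apply P to get S-coordinates <-2, -2>, then Q to get D-coordinates.
The result is [v]_D = <-4, 2>.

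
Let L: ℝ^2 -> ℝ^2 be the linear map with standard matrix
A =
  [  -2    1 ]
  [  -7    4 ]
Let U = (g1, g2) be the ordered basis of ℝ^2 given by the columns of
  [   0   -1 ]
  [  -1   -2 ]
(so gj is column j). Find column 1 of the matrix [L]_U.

Compute L(g1) = A g1 = <-1, -4> in standard coordinates.
Then write this in U-coordinates: solve for y in y_1 g1 + y_2 g2 = <-1, -4>.
This gives y = <2, 1>, which is column 1 of [L]_U.

<2, 1>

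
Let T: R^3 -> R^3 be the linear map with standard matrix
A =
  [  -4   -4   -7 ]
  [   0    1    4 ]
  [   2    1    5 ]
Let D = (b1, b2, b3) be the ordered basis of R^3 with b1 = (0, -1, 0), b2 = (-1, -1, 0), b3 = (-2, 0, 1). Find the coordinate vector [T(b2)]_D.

(3, -2, -3)

Column 2 of [T]_D is the D-coordinate vector of T(b2).
In standard coordinates T(b2) = A b2 = (8, -1, -3).
Converting to D: (8, -1, -3) = 3b1 - 2b2 - 3b3, so the coordinate vector is (3, -2, -3).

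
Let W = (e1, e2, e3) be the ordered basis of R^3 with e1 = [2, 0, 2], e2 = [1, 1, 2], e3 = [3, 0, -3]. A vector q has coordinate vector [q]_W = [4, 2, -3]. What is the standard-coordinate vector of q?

[1, 2, 21]

By definition q = 4e1 + 2e2 - 3e3.
Summing componentwise gives [1, 2, 21].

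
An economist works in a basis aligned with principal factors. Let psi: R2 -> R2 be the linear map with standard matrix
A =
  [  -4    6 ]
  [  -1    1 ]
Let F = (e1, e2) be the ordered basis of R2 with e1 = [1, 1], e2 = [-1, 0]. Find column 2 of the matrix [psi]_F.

Compute psi(e2) = A e2 = [4, 1] in standard coordinates.
Then write this in F-coordinates: solve for y in y_1 e1 + y_2 e2 = [4, 1].
This gives y = [1, -3], which is column 2 of [psi]_F.

[1, -3]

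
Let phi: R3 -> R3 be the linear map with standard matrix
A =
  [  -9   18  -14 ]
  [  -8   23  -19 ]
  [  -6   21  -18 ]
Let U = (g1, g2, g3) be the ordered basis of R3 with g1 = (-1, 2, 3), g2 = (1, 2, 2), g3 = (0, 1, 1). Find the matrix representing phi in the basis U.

[[-3, 0, -1], [0, -1, 3], [3, 2, 0]]

With P the matrix whose columns are g1, ..., g3, [phi]_U = P^(-1) A P.
Column by column: phi(g1) = A g1 = (3, -3, -6); its U-coordinates (-3, 0, 3) give column 1.
Continuing for each basis vector yields [phi]_U = [[-3, 0, -1], [0, -1, 3], [3, 2, 0]].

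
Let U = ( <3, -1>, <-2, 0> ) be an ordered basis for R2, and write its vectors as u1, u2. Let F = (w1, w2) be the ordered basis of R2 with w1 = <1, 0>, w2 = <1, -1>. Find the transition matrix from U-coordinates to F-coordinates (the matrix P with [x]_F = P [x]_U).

Column j of P is [uj]_F, since P maps U-coordinates to F-coordinates.
Expressing u1 in F: u1 = 2w1 + w2, so column 1 of P is <2, 1>.
Doing the same for each uj gives P = [[2, -2], [1, 0]].

[[2, -2], [1, 0]]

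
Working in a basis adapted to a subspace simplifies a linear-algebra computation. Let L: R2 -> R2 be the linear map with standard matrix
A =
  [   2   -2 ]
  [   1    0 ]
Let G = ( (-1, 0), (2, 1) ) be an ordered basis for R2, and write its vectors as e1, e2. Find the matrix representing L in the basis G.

The j-th column of [L]_G is [L(ej)]_G.
L(e1) = A e1 = (-2, -1) = 0·e1 - e2, so column 1 is (0, -1).
Repeating for e2 and assembling the columns gives [[0, 2], [-1, 2]].

[[0, 2], [-1, 2]]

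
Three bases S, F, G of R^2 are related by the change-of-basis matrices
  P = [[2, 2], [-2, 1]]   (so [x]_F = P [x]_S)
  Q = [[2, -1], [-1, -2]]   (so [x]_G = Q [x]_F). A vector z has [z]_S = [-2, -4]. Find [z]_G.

First [z]_F = P [z]_S = [-12, 0].
Then [z]_G = Q [z]_F = [-24, 12].

[-24, 12]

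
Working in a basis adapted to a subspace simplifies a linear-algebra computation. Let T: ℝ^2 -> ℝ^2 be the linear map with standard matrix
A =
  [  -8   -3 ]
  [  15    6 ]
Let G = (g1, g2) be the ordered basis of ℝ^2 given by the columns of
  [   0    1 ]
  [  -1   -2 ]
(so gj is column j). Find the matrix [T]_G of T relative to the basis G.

Let P have columns g1, g2. Then [T]_G = P^(-1) A P.
Here det P = 1, so P^(-1) is integer; computing A P first and then P^(-1)(A P) gives [[0, 1], [3, -2]].

[[0, 1], [3, -2]]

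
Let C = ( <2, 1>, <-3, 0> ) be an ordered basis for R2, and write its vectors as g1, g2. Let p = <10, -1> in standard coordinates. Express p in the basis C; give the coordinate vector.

[p]_C is the unique c with M c = p, where M has columns g1, g2.
System: 2c_1 - 3c_2 = 10, c_1 + 0c_2 = -1; solving gives c_1 = -1, c_2 = -4.
Check: -g1 - 4g2 = <10, -1>.

<-1, -4>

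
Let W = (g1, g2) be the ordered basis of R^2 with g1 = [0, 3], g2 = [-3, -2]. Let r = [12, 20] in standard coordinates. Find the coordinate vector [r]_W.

[4, -4]

We seek scalars with c_1 g1 + c_2 g2 = r; equivalently solve M c = r where the columns of M are g1, g2.
System: 0c_1 - 3c_2 = 12, 3c_1 - 2c_2 = 20; solving gives c_1 = 4, c_2 = -4.
Check: 4g1 - 4g2 = [12, 20].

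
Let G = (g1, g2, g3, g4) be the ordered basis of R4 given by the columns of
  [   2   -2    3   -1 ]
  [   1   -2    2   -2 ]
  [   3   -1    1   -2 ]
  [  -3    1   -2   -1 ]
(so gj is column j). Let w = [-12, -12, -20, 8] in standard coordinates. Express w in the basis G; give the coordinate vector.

Write w = c_1 g1 + ... + c_4 g4 and solve for the c_i.
Solving this 4x4 system gives c = (-4, 0, 0, 4).
Check: -4g1 + 0·g2 + 0·g3 + 4g4 = [-12, -12, -20, 8].

[-4, 0, 0, 4]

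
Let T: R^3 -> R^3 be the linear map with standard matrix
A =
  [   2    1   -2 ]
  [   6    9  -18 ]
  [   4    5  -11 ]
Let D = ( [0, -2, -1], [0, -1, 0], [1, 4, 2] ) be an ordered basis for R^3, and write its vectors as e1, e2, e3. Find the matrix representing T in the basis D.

Let P have columns e1, ..., e3. Then [T]_D = P^(-1) A P.
Here det P = -1, so P^(-1) is integer; computing A P first and then P^(-1)(A P) gives [[-1, 3, 2], [2, -1, -2], [0, -1, 2]].

[[-1, 3, 2], [2, -1, -2], [0, -1, 2]]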